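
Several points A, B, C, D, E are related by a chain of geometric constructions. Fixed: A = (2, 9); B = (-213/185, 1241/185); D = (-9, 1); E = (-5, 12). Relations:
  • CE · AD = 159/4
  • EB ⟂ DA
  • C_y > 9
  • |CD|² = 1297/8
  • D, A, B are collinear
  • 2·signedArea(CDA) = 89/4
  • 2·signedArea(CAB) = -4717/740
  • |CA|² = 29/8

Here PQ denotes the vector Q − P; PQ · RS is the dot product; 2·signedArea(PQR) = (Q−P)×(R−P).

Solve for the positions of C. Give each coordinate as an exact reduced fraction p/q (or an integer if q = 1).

C = (1/4, 39/4)

1. C_x = 1/4  [2·signedArea(CDA) = 89/4 ∩ CE · AD = 159/4]
2. C_y = 39/4  [2·signedArea(CDA) = 89/4 ∩ CE · AD = 159/4]
   → C = (1/4, 39/4)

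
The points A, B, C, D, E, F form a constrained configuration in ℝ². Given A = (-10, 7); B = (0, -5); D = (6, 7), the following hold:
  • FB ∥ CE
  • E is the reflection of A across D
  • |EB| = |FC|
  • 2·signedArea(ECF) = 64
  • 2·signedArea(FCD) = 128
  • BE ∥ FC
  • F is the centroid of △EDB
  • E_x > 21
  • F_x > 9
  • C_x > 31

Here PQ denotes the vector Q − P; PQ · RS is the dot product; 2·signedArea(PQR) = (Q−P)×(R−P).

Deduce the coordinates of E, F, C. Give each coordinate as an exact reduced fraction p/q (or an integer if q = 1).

C = (94/3, 15)
E = (22, 7)
F = (28/3, 3)

1. E_x = 22  [E is the reflection of A across D]
2. E_y = 7  [E is the reflection of A across D]
   → E = (22, 7)
3. F_x = 28/3  [F is the centroid of △EDB]
4. F_y = 3  [F is the centroid of △EDB]
   → F = (28/3, 3)
5. C_x = 94/3  [FB ∥ CE ∩ BE ∥ FC]
6. C_y = 15  [FB ∥ CE ∩ BE ∥ FC]
   → C = (94/3, 15)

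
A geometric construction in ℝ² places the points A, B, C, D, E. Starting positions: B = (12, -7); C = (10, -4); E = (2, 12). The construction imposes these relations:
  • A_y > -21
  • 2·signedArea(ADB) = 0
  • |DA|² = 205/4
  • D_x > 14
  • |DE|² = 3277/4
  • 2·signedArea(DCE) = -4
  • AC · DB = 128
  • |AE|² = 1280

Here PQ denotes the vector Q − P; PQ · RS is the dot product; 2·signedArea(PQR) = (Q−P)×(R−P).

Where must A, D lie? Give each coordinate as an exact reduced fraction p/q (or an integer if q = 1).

A = (18, -20)
D = (15, -27/2)

1. D_x = 15  [line -16·x + -8·y + 132 = 0 ∩ |DE|² = 3277/4]
2. D_y = -27/2  [line -16·x + -8·y + 132 = 0 ∩ |DE|² = 3277/4]
   → D = (15, -27/2)
3. A_x = 18  [2·signedArea(ADB) = 0 ∩ AC · DB = 128]
4. A_y = -20  [2·signedArea(ADB) = 0 ∩ AC · DB = 128]
   → A = (18, -20)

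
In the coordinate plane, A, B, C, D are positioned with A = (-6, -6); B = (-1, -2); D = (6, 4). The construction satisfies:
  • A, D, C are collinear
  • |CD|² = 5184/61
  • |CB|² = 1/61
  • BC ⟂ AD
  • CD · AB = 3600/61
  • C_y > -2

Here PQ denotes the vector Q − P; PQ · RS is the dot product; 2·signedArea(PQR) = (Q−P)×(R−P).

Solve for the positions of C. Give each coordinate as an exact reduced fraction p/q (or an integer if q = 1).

1. C_x = -66/61  [A, D, C are collinear ∩ BC ⟂ AD]
2. C_y = -116/61  [A, D, C are collinear ∩ BC ⟂ AD]
   → C = (-66/61, -116/61)

C = (-66/61, -116/61)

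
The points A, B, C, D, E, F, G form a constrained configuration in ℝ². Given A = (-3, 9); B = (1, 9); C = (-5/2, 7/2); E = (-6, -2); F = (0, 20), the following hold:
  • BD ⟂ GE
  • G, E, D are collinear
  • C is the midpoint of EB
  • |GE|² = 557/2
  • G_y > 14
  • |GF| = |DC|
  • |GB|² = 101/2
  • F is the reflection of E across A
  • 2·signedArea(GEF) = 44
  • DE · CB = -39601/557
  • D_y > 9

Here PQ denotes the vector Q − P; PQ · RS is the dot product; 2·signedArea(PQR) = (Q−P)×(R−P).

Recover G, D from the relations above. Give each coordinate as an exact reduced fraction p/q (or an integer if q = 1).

D = (-2347/557, 5453/557)
G = (-7/2, 29/2)

1. G_x = -7/2  [line -22·x + 6·y + -164 = 0 ∩ |GB|² = 101/2]
2. G_y = 29/2  [line -22·x + 6·y + -164 = 0 ∩ |GB|² = 101/2]
   → G = (-7/2, 29/2)
3. D_x = -2347/557  [G, E, D are collinear ∩ BD ⟂ GE]
4. D_y = 5453/557  [G, E, D are collinear ∩ BD ⟂ GE]
   → D = (-2347/557, 5453/557)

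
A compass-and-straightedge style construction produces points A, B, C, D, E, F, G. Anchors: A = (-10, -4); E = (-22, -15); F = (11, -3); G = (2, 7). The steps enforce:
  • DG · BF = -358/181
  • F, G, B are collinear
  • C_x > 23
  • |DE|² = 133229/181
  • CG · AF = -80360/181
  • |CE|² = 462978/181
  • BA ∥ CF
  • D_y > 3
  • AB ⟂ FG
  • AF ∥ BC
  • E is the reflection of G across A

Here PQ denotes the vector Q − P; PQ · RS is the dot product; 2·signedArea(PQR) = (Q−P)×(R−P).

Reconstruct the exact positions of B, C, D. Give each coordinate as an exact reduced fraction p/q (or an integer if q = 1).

B = (380/181, 1247/181)
C = (4181/181, 1428/181)
D = (-350/181, 590/181)

1. B_x = 380/181  [F, G, B are collinear ∩ AB ⟂ FG]
2. B_y = 1247/181  [F, G, B are collinear ∩ AB ⟂ FG]
   → B = (380/181, 1247/181)
3. C_x = 4181/181  [BA ∥ CF ∩ AF ∥ BC]
4. C_y = 1428/181  [BA ∥ CF ∩ AF ∥ BC]
   → C = (4181/181, 1428/181)
5. D_x = -350/181  [line -1611/181·x + 1790/181·y + -8950/181 = 0 ∩ |DE|² = 133229/181]
6. D_y = 590/181  [line -1611/181·x + 1790/181·y + -8950/181 = 0 ∩ |DE|² = 133229/181]
   → D = (-350/181, 590/181)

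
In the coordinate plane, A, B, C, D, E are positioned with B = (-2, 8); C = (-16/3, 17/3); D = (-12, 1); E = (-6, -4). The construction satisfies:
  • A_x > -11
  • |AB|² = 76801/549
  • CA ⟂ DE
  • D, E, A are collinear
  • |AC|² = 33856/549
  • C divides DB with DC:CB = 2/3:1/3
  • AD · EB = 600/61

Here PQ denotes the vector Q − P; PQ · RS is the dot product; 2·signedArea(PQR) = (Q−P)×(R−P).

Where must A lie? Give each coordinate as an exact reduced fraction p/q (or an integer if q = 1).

A = (-632/61, -67/183)

1. A_x = -632/61  [D, E, A are collinear ∩ CA ⟂ DE]
2. A_y = -67/183  [D, E, A are collinear ∩ CA ⟂ DE]
   → A = (-632/61, -67/183)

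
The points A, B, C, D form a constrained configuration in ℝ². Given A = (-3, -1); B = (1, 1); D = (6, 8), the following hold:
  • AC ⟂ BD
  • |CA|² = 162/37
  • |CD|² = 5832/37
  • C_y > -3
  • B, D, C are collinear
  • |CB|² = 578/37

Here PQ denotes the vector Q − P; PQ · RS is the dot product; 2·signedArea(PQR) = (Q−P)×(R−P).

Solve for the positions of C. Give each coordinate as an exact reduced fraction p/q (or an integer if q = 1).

1. C_x = -48/37  [B, D, C are collinear ∩ AC ⟂ BD]
2. C_y = -82/37  [B, D, C are collinear ∩ AC ⟂ BD]
   → C = (-48/37, -82/37)

C = (-48/37, -82/37)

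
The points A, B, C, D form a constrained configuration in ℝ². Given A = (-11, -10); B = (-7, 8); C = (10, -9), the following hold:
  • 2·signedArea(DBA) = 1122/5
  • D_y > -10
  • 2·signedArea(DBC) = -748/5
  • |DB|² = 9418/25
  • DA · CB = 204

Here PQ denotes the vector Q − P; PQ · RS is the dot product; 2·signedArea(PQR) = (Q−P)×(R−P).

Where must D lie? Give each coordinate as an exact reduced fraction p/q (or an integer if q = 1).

D = (8/5, -47/5)

1. D_x = 8/5  [2·signedArea(DBC) = -748/5 ∩ DA · CB = 204]
2. D_y = -47/5  [2·signedArea(DBC) = -748/5 ∩ DA · CB = 204]
   → D = (8/5, -47/5)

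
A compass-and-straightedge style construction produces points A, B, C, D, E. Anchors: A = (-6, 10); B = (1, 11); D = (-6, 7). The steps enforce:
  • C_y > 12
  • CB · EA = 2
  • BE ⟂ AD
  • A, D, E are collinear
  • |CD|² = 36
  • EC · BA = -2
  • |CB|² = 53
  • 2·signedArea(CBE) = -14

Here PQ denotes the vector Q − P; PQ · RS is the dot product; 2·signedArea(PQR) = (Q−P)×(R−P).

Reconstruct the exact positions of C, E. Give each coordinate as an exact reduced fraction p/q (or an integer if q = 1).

C = (-6, 13)
E = (-6, 11)

1. E_x = -6  [A, D, E are collinear ∩ BE ⟂ AD]
2. E_y = 11  [A, D, E are collinear ∩ BE ⟂ AD]
   → E = (-6, 11)
3. C_x = -6  [2·signedArea(CBE) = -14 ∩ EC · BA = -2]
4. C_y = 13  [2·signedArea(CBE) = -14 ∩ EC · BA = -2]
   → C = (-6, 13)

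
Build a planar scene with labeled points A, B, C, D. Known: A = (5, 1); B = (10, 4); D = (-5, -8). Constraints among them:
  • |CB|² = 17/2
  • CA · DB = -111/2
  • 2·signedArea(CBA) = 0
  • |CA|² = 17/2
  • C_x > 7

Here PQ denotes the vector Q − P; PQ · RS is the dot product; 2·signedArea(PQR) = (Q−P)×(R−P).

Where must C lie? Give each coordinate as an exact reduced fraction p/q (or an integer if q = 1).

1. C_x = 15/2  [2·signedArea(CBA) = 0 ∩ CA · DB = -111/2]
2. C_y = 5/2  [2·signedArea(CBA) = 0 ∩ CA · DB = -111/2]
   → C = (15/2, 5/2)

C = (15/2, 5/2)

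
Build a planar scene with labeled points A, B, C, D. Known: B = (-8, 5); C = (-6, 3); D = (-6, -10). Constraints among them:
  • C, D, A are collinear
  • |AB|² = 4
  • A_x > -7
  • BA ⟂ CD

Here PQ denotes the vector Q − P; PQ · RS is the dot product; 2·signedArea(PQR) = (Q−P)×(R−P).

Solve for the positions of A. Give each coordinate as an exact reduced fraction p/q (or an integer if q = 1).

1. A_x = -6  [C, D, A are collinear ∩ BA ⟂ CD]
2. A_y = 5  [C, D, A are collinear ∩ BA ⟂ CD]
   → A = (-6, 5)

A = (-6, 5)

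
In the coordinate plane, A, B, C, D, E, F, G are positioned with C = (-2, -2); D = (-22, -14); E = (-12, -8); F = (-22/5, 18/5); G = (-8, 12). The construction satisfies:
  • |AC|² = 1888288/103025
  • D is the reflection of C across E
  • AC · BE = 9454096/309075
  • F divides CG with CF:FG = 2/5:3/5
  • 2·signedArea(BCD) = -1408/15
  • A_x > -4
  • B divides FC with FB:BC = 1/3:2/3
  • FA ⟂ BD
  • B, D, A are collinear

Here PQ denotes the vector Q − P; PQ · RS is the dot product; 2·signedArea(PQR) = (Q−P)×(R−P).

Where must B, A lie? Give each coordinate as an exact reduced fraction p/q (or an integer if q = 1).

1. B_x = -18/5  [B divides FC with FB:BC = 1/3:2/3]
2. B_y = 26/15  [B divides FC with FB:BC = 1/3:2/3]
   → B = (-18/5, 26/15)
3. A_x = -64702/20605  [B, D, A are collinear ∩ FA ⟂ BD]
4. A_y = 43818/20605  [B, D, A are collinear ∩ FA ⟂ BD]
   → A = (-64702/20605, 43818/20605)

A = (-64702/20605, 43818/20605)
B = (-18/5, 26/15)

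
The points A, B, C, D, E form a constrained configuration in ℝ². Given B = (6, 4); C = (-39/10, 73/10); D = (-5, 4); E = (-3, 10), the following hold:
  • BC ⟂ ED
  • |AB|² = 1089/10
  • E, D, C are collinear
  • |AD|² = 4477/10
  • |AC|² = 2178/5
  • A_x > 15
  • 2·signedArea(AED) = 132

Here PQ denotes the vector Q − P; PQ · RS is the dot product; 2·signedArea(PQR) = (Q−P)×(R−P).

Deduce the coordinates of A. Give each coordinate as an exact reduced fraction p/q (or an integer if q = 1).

1. A_x = 159/10  [line 6·x + -2·y + -94 = 0 ∩ |AD|² = 4477/10]
2. A_y = 7/10  [line 6·x + -2·y + -94 = 0 ∩ |AD|² = 4477/10]
   → A = (159/10, 7/10)

A = (159/10, 7/10)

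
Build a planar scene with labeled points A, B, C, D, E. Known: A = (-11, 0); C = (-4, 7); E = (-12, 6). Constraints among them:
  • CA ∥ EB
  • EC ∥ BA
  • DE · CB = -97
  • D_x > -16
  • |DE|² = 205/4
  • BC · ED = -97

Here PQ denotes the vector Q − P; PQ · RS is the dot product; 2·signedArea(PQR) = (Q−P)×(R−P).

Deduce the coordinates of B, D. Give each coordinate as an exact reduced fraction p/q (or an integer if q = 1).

1. B_x = -19  [EC ∥ BA ∩ CA ∥ EB]
2. B_y = -1  [EC ∥ BA ∩ CA ∥ EB]
   → B = (-19, -1)
3. D_x = -15  [line 15·x + 8·y + 229 = 0 ∩ |DE|² = 205/4]
4. D_y = -1/2  [line 15·x + 8·y + 229 = 0 ∩ |DE|² = 205/4]
   → D = (-15, -1/2)

B = (-19, -1)
D = (-15, -1/2)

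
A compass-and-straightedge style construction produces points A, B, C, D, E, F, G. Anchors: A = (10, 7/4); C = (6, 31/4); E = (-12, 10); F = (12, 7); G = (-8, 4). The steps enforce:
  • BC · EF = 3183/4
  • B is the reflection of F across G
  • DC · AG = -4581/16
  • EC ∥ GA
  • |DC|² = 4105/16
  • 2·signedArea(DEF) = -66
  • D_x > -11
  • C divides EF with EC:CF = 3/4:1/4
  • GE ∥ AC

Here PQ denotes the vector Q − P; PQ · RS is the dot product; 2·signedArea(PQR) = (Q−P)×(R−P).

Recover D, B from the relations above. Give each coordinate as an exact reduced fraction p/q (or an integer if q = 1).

B = (-28, 1)
D = (-10, 7)

1. D_x = -10  [2·signedArea(DEF) = -66 ∩ DC · AG = -4581/16]
2. D_y = 7  [2·signedArea(DEF) = -66 ∩ DC · AG = -4581/16]
   → D = (-10, 7)
3. B_x = -28  [B is the reflection of F across G]
4. B_y = 1  [B is the reflection of F across G]
   → B = (-28, 1)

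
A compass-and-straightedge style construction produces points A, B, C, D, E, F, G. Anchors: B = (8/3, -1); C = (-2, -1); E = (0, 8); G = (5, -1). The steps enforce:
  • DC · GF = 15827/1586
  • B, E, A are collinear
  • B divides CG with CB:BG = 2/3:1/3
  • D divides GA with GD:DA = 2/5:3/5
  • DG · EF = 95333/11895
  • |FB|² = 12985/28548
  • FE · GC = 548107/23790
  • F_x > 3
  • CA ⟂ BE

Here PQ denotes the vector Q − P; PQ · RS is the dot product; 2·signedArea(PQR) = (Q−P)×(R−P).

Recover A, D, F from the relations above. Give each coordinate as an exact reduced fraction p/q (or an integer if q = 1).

A = (1816/793, 215/793)
D = (15527/3965, -1949/3965)
F = (78301/23790, -2957/3965)

1. A_x = 1816/793  [B, E, A are collinear ∩ CA ⟂ BE]
2. A_y = 215/793  [B, E, A are collinear ∩ CA ⟂ BE]
   → A = (1816/793, 215/793)
3. D_x = 15527/3965  [D divides GA with GD:DA = 2/5:3/5]
4. D_y = -1949/3965  [D divides GA with GD:DA = 2/5:3/5]
   → D = (15527/3965, -1949/3965)
5. F_x = 78301/23790  [FE · GC = 548107/23790 ∩ DC · GF = 15827/1586]
6. F_y = -2957/3965  [FE · GC = 548107/23790 ∩ DC · GF = 15827/1586]
   → F = (78301/23790, -2957/3965)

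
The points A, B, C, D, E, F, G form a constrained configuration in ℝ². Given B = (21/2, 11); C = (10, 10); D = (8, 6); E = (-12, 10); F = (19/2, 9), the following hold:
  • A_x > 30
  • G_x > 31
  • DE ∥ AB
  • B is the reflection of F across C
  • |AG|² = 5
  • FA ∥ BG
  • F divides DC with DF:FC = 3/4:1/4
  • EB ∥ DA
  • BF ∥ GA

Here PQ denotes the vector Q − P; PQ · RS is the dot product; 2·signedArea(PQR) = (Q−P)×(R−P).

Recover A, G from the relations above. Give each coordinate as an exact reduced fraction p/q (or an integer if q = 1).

A = (61/2, 7)
G = (63/2, 9)

1. A_x = 61/2  [DE ∥ AB ∩ EB ∥ DA]
2. A_y = 7  [DE ∥ AB ∩ EB ∥ DA]
   → A = (61/2, 7)
3. G_x = 63/2  [BF ∥ GA ∩ FA ∥ BG]
4. G_y = 9  [BF ∥ GA ∩ FA ∥ BG]
   → G = (63/2, 9)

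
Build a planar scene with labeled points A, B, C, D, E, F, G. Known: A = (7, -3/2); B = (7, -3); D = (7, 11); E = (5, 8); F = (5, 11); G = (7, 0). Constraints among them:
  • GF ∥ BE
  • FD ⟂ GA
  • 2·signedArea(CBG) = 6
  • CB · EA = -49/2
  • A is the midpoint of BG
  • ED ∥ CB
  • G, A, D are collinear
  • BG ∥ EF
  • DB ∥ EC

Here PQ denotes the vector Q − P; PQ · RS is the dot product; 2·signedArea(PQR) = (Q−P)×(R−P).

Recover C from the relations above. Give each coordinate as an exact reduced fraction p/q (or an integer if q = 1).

C = (5, -6)

1. C_x = 5  [ED ∥ CB ∩ DB ∥ EC]
2. C_y = -6  [ED ∥ CB ∩ DB ∥ EC]
   → C = (5, -6)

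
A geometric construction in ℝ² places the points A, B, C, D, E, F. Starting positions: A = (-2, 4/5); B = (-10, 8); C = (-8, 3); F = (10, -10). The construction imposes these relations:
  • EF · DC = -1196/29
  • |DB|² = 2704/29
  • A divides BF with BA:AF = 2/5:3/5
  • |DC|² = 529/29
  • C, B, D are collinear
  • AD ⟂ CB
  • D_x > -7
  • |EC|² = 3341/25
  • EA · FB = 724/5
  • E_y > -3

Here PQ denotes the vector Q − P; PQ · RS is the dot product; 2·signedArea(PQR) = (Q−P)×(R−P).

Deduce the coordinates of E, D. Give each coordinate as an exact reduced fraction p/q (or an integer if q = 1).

D = (-186/29, -28/29)
E = (2, -14/5)

1. E_x = 2  [line 20·x + -18·y + -452/5 = 0 ∩ |EC|² = 3341/25]
2. E_y = -14/5  [line 20·x + -18·y + -452/5 = 0 ∩ |EC|² = 3341/25]
   → E = (2, -14/5)
3. D_x = -186/29  [C, B, D are collinear ∩ AD ⟂ CB]
4. D_y = -28/29  [C, B, D are collinear ∩ AD ⟂ CB]
   → D = (-186/29, -28/29)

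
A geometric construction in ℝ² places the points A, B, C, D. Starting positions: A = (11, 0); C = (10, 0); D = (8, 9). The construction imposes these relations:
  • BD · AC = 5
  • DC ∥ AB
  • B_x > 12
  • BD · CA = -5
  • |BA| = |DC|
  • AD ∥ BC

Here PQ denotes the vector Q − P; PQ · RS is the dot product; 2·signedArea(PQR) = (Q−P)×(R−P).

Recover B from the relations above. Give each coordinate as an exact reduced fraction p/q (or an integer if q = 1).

1. B_x = 13  [AD ∥ BC ∩ DC ∥ AB]
2. B_y = -9  [AD ∥ BC ∩ DC ∥ AB]
   → B = (13, -9)

B = (13, -9)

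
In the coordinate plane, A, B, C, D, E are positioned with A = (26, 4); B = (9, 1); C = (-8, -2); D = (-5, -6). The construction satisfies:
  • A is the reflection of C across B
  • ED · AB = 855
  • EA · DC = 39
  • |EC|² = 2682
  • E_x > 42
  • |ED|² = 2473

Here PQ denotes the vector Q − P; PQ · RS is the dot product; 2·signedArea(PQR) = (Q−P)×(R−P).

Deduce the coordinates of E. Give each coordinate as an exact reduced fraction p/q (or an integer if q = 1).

1. E_x = 43  [ED · AB = 855 ∩ EA · DC = 39]
2. E_y = 7  [ED · AB = 855 ∩ EA · DC = 39]
   → E = (43, 7)

E = (43, 7)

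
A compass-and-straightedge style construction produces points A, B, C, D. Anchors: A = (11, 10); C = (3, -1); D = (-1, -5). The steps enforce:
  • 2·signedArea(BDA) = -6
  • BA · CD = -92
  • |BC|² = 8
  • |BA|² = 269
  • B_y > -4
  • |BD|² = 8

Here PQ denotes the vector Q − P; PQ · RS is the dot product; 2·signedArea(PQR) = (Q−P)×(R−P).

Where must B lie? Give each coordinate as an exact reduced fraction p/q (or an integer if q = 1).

B = (1, -3)

1. B_x = 1  [BA · CD = -92 ∩ 2·signedArea(BDA) = -6]
2. B_y = -3  [BA · CD = -92 ∩ 2·signedArea(BDA) = -6]
   → B = (1, -3)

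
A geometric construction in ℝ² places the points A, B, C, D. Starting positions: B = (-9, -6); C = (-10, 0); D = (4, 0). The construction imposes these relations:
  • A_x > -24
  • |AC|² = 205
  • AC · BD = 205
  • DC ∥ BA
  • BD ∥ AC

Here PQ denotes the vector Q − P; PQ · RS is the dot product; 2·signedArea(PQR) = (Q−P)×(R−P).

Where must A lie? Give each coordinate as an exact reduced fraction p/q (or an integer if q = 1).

A = (-23, -6)

1. A_x = -23  [BD ∥ AC ∩ DC ∥ BA]
2. A_y = -6  [BD ∥ AC ∩ DC ∥ BA]
   → A = (-23, -6)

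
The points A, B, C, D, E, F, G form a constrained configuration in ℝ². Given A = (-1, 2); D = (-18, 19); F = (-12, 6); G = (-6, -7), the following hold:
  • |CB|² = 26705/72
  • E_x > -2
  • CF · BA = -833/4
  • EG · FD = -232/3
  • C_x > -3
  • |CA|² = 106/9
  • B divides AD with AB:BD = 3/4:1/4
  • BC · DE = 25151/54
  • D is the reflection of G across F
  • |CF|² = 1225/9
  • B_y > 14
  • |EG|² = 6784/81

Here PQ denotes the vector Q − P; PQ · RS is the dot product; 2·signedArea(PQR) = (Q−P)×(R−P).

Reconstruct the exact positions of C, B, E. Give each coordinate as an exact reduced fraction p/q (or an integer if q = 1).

B = (-55/4, 59/4)
C = (-8/3, -1)
E = (-14/9, 1)

1. B_x = -55/4  [B divides AD with AB:BD = 3/4:1/4]
2. B_y = 59/4  [B divides AD with AB:BD = 3/4:1/4]
   → B = (-55/4, 59/4)
3. E_x = -14/9  [line 6·x + -13·y + 67/3 = 0 ∩ |EG|² = 6784/81]
4. E_y = 1  [line 6·x + -13·y + 67/3 = 0 ∩ |EG|² = 6784/81]
   → E = (-14/9, 1)
5. C_x = -8/3  [CF · BA = -833/4 ∩ BC · DE = 25151/54]
6. C_y = -1  [CF · BA = -833/4 ∩ BC · DE = 25151/54]
   → C = (-8/3, -1)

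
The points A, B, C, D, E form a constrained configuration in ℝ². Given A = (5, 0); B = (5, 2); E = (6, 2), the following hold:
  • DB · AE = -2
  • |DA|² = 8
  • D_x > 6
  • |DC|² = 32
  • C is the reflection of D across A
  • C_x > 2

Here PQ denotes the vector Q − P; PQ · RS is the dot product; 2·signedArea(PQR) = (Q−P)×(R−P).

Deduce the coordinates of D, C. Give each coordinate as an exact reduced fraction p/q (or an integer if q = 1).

1. D_x = 7  [line -1·x + -2·y + 11 = 0 ∩ |DA|² = 8]
2. D_y = 2  [line -1·x + -2·y + 11 = 0 ∩ |DA|² = 8]
   → D = (7, 2)
3. C_x = 3  [C is the reflection of D across A]
4. C_y = -2  [C is the reflection of D across A]
   → C = (3, -2)

C = (3, -2)
D = (7, 2)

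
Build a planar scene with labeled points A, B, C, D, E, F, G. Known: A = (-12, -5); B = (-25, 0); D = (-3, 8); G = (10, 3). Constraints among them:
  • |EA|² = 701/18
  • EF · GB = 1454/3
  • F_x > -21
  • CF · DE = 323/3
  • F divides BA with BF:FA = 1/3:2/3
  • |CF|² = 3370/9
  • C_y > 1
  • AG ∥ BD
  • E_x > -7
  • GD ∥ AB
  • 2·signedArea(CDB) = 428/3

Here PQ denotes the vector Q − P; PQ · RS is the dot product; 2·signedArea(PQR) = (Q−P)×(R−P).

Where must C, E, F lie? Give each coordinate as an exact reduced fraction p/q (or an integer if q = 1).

1. F_x = -62/3  [F divides BA with BF:FA = 1/3:2/3]
2. F_y = -5/3  [F divides BA with BF:FA = 1/3:2/3]
   → F = (-62/3, -5/3)
3. C_x = -5/3  [line 8·x + -22·y + 172/3 = 0 ∩ |CF|² = 3370/9]
4. C_y = 2  [line 8·x + -22·y + 172/3 = 0 ∩ |CF|² = 3370/9]
   → C = (-5/3, 2)
5. E_x = -41/6  [CF · DE = 323/3 ∩ EF · GB = 1454/3]
6. E_y = -3/2  [CF · DE = 323/3 ∩ EF · GB = 1454/3]
   → E = (-41/6, -3/2)

C = (-5/3, 2)
E = (-41/6, -3/2)
F = (-62/3, -5/3)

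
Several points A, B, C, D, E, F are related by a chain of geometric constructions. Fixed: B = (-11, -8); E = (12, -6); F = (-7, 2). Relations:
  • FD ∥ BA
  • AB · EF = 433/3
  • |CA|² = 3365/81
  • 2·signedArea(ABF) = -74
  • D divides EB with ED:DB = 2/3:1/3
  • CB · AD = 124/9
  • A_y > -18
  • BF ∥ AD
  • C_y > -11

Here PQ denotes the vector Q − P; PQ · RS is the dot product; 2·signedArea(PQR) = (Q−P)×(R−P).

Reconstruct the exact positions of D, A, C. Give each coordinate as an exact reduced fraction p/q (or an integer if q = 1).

A = (-22/3, -52/3)
C = (-65/9, -98/9)
D = (-10/3, -22/3)

1. D_x = -10/3  [D divides EB with ED:DB = 2/3:1/3]
2. D_y = -22/3  [D divides EB with ED:DB = 2/3:1/3]
   → D = (-10/3, -22/3)
3. A_x = -22/3  [BF ∥ AD ∩ FD ∥ BA]
4. A_y = -52/3  [BF ∥ AD ∩ FD ∥ BA]
   → A = (-22/3, -52/3)
5. C_x = -65/9  [line -4·x + -10·y + -1240/9 = 0 ∩ |CA|² = 3365/81]
6. C_y = -98/9  [line -4·x + -10·y + -1240/9 = 0 ∩ |CA|² = 3365/81]
   → C = (-65/9, -98/9)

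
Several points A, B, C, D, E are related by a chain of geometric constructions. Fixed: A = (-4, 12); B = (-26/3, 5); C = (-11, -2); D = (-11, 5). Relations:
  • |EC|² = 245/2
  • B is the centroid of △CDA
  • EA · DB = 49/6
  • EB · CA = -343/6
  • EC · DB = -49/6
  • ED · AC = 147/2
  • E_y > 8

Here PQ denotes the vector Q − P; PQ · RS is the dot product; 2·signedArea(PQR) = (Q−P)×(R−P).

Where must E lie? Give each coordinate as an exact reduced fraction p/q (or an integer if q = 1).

1. E_x = -15/2  [ED · AC = 147/2 ∩ EA · DB = 49/6]
2. E_y = 17/2  [ED · AC = 147/2 ∩ EA · DB = 49/6]
   → E = (-15/2, 17/2)

E = (-15/2, 17/2)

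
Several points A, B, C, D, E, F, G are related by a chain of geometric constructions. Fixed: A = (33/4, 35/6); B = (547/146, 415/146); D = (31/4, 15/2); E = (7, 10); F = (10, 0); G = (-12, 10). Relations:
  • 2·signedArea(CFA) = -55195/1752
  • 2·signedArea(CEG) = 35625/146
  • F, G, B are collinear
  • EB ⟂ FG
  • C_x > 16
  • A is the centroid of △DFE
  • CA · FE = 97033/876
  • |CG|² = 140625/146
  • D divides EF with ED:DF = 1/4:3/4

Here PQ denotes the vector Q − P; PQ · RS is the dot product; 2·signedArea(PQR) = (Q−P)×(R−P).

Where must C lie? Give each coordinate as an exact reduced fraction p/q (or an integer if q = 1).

1. C_x = 2373/146  [2·signedArea(CFA) = -55195/1752 ∩ 2·signedArea(CEG) = 35625/146]
2. C_y = -415/146  [2·signedArea(CFA) = -55195/1752 ∩ 2·signedArea(CEG) = 35625/146]
   → C = (2373/146, -415/146)

C = (2373/146, -415/146)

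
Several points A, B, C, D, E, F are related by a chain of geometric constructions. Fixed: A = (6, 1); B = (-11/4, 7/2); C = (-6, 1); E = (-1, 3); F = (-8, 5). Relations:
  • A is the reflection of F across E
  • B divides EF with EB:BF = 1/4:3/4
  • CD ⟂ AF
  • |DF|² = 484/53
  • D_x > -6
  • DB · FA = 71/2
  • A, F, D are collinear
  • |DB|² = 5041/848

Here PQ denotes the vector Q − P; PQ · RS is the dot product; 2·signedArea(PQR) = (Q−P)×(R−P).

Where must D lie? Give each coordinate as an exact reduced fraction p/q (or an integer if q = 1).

D = (-270/53, 221/53)

1. D_x = -270/53  [A, F, D are collinear ∩ CD ⟂ AF]
2. D_y = 221/53  [A, F, D are collinear ∩ CD ⟂ AF]
   → D = (-270/53, 221/53)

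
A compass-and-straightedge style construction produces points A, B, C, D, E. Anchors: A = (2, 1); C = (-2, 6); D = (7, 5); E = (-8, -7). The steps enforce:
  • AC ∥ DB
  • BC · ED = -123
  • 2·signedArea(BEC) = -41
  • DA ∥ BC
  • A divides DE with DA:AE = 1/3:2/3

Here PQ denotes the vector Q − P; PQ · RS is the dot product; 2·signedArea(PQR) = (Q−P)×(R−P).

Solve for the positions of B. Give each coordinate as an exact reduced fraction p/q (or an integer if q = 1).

1. B_x = 3  [DA ∥ BC ∩ AC ∥ DB]
2. B_y = 10  [DA ∥ BC ∩ AC ∥ DB]
   → B = (3, 10)

B = (3, 10)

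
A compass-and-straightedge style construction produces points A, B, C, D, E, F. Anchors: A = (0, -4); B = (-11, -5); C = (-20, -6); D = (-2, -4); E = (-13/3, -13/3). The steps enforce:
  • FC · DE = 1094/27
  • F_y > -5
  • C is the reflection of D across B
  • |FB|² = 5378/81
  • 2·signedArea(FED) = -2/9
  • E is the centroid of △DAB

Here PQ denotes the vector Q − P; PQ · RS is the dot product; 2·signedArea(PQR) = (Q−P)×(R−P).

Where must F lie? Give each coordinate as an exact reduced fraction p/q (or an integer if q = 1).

1. F_x = -26/9  [2·signedArea(FED) = -2/9 ∩ FC · DE = 1094/27]
2. F_y = -38/9  [2·signedArea(FED) = -2/9 ∩ FC · DE = 1094/27]
   → F = (-26/9, -38/9)

F = (-26/9, -38/9)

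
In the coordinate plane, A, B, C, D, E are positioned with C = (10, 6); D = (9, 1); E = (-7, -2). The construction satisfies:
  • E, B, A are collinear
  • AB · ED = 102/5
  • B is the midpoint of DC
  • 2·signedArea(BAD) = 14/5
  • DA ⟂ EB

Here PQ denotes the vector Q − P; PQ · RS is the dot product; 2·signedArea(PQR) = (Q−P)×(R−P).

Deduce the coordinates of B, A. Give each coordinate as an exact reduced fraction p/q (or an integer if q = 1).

1. B_x = 19/2  [B is the midpoint of DC]
2. B_y = 7/2  [B is the midpoint of DC]
   → B = (19/2, 7/2)
3. A_x = 83/10  [E, B, A are collinear ∩ DA ⟂ EB]
4. A_y = 31/10  [E, B, A are collinear ∩ DA ⟂ EB]
   → A = (83/10, 31/10)

A = (83/10, 31/10)
B = (19/2, 7/2)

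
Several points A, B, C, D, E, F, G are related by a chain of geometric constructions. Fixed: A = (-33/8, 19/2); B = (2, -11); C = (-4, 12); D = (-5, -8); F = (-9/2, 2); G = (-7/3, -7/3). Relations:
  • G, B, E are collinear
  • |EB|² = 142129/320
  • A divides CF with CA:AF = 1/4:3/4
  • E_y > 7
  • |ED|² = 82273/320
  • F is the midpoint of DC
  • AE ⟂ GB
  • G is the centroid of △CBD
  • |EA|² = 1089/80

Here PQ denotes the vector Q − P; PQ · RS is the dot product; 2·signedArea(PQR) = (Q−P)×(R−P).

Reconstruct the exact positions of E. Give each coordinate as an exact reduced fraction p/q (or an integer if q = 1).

1. E_x = -297/40  [G, B, E are collinear ∩ AE ⟂ GB]
2. E_y = 157/20  [G, B, E are collinear ∩ AE ⟂ GB]
   → E = (-297/40, 157/20)

E = (-297/40, 157/20)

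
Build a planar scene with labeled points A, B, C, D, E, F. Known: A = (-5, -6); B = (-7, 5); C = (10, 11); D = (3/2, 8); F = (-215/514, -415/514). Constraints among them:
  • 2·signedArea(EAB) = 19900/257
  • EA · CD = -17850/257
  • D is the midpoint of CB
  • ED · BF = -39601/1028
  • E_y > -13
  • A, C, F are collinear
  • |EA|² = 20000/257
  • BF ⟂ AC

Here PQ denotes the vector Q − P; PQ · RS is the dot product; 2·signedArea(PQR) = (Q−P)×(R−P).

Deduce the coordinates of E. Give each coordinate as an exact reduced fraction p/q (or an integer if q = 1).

1. E_x = -2785/257  [EA · CD = -17850/257 ∩ ED · BF = -39601/1028]
2. E_y = -3242/257  [EA · CD = -17850/257 ∩ ED · BF = -39601/1028]
   → E = (-2785/257, -3242/257)

E = (-2785/257, -3242/257)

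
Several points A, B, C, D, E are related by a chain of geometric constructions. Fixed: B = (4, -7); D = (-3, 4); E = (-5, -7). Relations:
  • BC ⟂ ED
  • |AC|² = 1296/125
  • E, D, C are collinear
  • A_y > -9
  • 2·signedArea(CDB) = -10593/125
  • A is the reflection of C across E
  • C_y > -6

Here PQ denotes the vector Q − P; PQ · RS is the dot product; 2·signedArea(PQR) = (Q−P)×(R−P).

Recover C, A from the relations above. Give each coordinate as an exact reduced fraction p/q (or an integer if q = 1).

A = (-661/125, -1073/125)
C = (-589/125, -677/125)

1. C_x = -589/125  [E, D, C are collinear ∩ BC ⟂ ED]
2. C_y = -677/125  [E, D, C are collinear ∩ BC ⟂ ED]
   → C = (-589/125, -677/125)
3. A_x = -661/125  [A is the reflection of C across E]
4. A_y = -1073/125  [A is the reflection of C across E]
   → A = (-661/125, -1073/125)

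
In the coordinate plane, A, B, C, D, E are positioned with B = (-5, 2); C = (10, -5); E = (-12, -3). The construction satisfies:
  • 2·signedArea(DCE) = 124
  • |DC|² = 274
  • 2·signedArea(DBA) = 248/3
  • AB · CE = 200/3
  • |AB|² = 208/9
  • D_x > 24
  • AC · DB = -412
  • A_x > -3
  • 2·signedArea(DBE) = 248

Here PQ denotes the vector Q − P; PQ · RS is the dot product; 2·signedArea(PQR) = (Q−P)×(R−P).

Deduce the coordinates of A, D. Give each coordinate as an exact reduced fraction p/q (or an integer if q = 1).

1. D_x = 25  [2·signedArea(DBE) = 248 ∩ 2·signedArea(DCE) = 124]
2. D_y = -12  [2·signedArea(DBE) = 248 ∩ 2·signedArea(DCE) = 124]
   → D = (25, -12)
3. A_x = -7/3  [AC · DB = -412 ∩ 2·signedArea(DBA) = 248/3]
4. A_y = -2  [AC · DB = -412 ∩ 2·signedArea(DBA) = 248/3]
   → A = (-7/3, -2)

A = (-7/3, -2)
D = (25, -12)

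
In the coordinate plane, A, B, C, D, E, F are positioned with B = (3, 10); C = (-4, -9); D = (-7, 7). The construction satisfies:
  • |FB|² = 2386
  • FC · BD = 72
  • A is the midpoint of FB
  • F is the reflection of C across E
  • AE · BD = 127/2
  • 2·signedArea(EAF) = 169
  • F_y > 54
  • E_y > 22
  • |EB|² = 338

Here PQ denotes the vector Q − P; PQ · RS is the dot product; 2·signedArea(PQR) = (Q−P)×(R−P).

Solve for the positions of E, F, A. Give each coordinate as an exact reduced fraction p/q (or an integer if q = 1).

A = (-13/2, 65/2)
E = (-10, 23)
F = (-16, 55)

1. F_x = -16  [line 10·x + 3·y + -5 = 0 ∩ |FB|² = 2386]
2. F_y = 55  [line 10·x + 3·y + -5 = 0 ∩ |FB|² = 2386]
   → F = (-16, 55)
3. A_x = -13/2  [A is the midpoint of FB]
4. A_y = 65/2  [A is the midpoint of FB]
   → A = (-13/2, 65/2)
5. E_x = -10  [2·signedArea(EAF) = 169 ∩ F is the reflection of C across E]
6. E_y = 23  [2·signedArea(EAF) = 169 ∩ F is the reflection of C across E]
   → E = (-10, 23)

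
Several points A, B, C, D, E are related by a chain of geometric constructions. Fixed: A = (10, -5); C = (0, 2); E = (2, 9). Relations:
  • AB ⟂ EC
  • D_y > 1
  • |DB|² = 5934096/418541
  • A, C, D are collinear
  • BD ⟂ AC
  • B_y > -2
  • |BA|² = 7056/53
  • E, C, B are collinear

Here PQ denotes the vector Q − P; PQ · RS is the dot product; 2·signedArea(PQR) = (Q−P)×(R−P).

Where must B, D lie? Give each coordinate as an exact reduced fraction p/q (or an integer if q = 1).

B = (-58/53, -97/53)
D = (8410/7897, 9907/7897)

1. B_x = -58/53  [E, C, B are collinear ∩ AB ⟂ EC]
2. B_y = -97/53  [E, C, B are collinear ∩ AB ⟂ EC]
   → B = (-58/53, -97/53)
3. D_x = 8410/7897  [A, C, D are collinear ∩ BD ⟂ AC]
4. D_y = 9907/7897  [A, C, D are collinear ∩ BD ⟂ AC]
   → D = (8410/7897, 9907/7897)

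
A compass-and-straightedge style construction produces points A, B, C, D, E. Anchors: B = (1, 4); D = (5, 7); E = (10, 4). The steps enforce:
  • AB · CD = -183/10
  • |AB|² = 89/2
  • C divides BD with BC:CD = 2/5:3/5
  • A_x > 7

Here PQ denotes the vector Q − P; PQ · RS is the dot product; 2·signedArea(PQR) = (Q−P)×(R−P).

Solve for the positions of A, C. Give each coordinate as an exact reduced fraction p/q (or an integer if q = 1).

A = (15/2, 11/2)
C = (13/5, 26/5)

1. C_x = 13/5  [C divides BD with BC:CD = 2/5:3/5]
2. C_y = 26/5  [C divides BD with BC:CD = 2/5:3/5]
   → C = (13/5, 26/5)
3. A_x = 15/2  [line -12/5·x + -9/5·y + 279/10 = 0 ∩ |AB|² = 89/2]
4. A_y = 11/2  [line -12/5·x + -9/5·y + 279/10 = 0 ∩ |AB|² = 89/2]
   → A = (15/2, 11/2)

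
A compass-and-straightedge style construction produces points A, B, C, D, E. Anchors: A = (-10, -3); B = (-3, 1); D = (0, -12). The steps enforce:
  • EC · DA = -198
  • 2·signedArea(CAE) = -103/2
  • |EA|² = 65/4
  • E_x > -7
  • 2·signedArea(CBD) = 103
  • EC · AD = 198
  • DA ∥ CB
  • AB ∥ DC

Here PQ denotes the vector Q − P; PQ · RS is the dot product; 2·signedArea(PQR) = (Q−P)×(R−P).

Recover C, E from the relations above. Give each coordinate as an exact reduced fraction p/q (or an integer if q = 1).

C = (7, -8)
E = (-13/2, -1)

1. C_x = 7  [DA ∥ CB ∩ AB ∥ DC]
2. C_y = -8  [DA ∥ CB ∩ AB ∥ DC]
   → C = (7, -8)
3. E_x = -13/2  [EC · DA = -198 ∩ 2·signedArea(CAE) = -103/2]
4. E_y = -1  [EC · DA = -198 ∩ 2·signedArea(CAE) = -103/2]
   → E = (-13/2, -1)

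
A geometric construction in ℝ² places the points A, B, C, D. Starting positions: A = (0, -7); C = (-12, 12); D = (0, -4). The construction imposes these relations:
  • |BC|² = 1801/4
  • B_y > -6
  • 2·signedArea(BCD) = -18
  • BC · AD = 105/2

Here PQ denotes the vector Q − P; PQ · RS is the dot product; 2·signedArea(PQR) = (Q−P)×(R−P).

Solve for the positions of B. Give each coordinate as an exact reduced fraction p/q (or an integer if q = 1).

B = (0, -11/2)

1. B_x = 0  [BC · AD = 105/2 ∩ 2·signedArea(BCD) = -18]
2. B_y = -11/2  [BC · AD = 105/2 ∩ 2·signedArea(BCD) = -18]
   → B = (0, -11/2)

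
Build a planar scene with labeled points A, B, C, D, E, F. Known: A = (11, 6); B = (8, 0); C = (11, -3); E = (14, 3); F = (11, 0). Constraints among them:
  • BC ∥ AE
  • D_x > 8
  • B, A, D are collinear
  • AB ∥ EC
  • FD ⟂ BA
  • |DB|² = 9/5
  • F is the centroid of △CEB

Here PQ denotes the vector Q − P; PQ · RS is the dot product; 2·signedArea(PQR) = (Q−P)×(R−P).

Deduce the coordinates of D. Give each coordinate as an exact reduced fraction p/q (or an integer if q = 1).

D = (43/5, 6/5)

1. D_x = 43/5  [B, A, D are collinear ∩ FD ⟂ BA]
2. D_y = 6/5  [B, A, D are collinear ∩ FD ⟂ BA]
   → D = (43/5, 6/5)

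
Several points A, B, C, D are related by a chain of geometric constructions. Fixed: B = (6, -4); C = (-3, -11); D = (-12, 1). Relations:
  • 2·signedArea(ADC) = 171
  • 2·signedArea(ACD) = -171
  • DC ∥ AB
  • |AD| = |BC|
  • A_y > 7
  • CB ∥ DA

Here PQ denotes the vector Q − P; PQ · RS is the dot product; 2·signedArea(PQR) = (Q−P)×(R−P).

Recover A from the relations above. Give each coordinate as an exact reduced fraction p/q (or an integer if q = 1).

1. A_x = -3  [DC ∥ AB ∩ CB ∥ DA]
2. A_y = 8  [DC ∥ AB ∩ CB ∥ DA]
   → A = (-3, 8)

A = (-3, 8)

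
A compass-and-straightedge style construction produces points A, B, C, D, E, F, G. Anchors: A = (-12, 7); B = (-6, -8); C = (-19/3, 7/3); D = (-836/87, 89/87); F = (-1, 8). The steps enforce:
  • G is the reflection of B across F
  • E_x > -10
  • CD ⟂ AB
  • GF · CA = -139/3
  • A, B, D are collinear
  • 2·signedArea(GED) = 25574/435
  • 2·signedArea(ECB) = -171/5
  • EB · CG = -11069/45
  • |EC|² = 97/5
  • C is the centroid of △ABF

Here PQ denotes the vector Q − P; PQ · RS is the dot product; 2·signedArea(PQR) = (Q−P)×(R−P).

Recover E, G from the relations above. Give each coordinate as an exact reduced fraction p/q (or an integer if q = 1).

E = (-146/15, 77/15)
G = (4, 24)

1. G_x = 4  [G is the reflection of B across F]
2. G_y = 24  [G is the reflection of B across F]
   → G = (4, 24)
3. E_x = -146/15  [2·signedArea(ECB) = -171/5 ∩ 2·signedArea(GED) = 25574/435]
4. E_y = 77/15  [2·signedArea(ECB) = -171/5 ∩ 2·signedArea(GED) = 25574/435]
   → E = (-146/15, 77/15)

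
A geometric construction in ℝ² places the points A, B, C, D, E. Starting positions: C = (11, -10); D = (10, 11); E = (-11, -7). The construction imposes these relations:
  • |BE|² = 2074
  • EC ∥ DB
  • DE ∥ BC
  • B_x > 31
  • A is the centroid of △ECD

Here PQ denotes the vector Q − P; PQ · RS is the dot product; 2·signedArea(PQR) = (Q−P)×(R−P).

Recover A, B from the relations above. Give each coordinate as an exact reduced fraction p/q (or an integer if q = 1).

A = (10/3, -2)
B = (32, 8)

1. A_x = 10/3  [A is the centroid of △ECD]
2. A_y = -2  [A is the centroid of △ECD]
   → A = (10/3, -2)
3. B_x = 32  [DE ∥ BC ∩ EC ∥ DB]
4. B_y = 8  [DE ∥ BC ∩ EC ∥ DB]
   → B = (32, 8)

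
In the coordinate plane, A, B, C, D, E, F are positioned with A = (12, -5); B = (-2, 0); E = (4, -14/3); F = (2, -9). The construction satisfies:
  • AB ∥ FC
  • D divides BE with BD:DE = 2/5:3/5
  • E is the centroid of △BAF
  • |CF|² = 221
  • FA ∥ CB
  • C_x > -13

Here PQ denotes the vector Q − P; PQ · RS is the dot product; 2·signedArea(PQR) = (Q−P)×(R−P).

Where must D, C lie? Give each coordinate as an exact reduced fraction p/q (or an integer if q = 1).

1. D_x = 2/5  [D divides BE with BD:DE = 2/5:3/5]
2. D_y = -28/15  [D divides BE with BD:DE = 2/5:3/5]
   → D = (2/5, -28/15)
3. C_x = -12  [FA ∥ CB ∩ AB ∥ FC]
4. C_y = -4  [FA ∥ CB ∩ AB ∥ FC]
   → C = (-12, -4)

C = (-12, -4)
D = (2/5, -28/15)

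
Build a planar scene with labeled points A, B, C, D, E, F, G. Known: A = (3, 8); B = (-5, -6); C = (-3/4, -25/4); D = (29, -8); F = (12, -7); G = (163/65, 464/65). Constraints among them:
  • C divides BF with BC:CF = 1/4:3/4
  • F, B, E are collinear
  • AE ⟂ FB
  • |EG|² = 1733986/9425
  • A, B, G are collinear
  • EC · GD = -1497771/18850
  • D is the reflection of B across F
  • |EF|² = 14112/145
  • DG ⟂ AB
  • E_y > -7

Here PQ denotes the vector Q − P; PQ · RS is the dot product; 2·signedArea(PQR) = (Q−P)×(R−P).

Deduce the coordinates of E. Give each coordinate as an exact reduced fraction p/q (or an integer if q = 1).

1. E_x = 312/145  [F, B, E are collinear ∩ AE ⟂ FB]
2. E_y = -931/145  [F, B, E are collinear ∩ AE ⟂ FB]
   → E = (312/145, -931/145)

E = (312/145, -931/145)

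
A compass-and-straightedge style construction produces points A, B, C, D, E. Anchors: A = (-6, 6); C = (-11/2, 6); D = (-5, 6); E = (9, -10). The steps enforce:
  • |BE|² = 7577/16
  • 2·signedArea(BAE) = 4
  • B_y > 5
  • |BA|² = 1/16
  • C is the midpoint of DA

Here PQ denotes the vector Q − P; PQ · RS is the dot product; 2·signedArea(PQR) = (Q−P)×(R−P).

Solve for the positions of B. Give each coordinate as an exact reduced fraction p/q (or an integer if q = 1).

1. B_x = -23/4  [line 16·x + 15·y + 2 = 0 ∩ |BE|² = 7577/16]
2. B_y = 6  [line 16·x + 15·y + 2 = 0 ∩ |BE|² = 7577/16]
   → B = (-23/4, 6)

B = (-23/4, 6)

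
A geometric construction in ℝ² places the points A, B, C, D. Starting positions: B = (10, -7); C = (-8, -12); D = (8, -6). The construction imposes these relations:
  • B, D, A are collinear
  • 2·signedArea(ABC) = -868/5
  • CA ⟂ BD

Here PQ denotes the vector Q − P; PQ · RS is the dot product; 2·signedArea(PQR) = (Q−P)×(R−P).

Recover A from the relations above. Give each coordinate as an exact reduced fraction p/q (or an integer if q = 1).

1. A_x = -12/5  [B, D, A are collinear ∩ CA ⟂ BD]
2. A_y = -4/5  [B, D, A are collinear ∩ CA ⟂ BD]
   → A = (-12/5, -4/5)

A = (-12/5, -4/5)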